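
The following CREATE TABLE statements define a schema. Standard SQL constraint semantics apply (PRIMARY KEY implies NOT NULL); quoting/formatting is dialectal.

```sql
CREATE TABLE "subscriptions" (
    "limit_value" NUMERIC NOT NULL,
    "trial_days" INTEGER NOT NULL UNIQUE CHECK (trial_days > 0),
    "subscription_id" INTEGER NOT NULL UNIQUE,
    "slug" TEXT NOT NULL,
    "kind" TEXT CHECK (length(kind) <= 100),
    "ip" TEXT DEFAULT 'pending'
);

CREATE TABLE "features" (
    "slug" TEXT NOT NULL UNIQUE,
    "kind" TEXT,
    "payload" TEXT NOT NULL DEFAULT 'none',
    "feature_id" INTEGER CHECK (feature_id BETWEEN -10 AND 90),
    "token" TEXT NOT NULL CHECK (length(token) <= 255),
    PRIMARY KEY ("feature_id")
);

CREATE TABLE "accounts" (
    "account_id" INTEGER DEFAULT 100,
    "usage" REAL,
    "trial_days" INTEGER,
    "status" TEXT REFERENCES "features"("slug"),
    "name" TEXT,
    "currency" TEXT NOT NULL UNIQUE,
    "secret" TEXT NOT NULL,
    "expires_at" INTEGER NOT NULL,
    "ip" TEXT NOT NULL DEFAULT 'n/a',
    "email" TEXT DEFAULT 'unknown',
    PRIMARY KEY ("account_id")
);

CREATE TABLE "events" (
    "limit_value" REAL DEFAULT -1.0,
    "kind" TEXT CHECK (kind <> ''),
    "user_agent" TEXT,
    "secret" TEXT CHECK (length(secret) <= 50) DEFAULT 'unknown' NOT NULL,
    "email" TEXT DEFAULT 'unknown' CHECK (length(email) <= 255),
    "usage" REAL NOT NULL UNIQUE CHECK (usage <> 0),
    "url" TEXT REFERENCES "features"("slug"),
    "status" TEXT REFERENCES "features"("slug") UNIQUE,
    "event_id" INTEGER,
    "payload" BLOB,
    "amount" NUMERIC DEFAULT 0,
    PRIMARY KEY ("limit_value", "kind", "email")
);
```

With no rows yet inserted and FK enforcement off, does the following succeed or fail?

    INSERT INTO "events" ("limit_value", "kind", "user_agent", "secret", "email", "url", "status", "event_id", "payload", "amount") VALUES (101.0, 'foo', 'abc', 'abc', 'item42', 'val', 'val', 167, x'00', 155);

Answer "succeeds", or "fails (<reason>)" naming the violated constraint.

usage is omitted from the column list and has no DEFAULT, so it would receive NULL.
But usage is declared NOT NULL.

fails (NOT NULL on usage)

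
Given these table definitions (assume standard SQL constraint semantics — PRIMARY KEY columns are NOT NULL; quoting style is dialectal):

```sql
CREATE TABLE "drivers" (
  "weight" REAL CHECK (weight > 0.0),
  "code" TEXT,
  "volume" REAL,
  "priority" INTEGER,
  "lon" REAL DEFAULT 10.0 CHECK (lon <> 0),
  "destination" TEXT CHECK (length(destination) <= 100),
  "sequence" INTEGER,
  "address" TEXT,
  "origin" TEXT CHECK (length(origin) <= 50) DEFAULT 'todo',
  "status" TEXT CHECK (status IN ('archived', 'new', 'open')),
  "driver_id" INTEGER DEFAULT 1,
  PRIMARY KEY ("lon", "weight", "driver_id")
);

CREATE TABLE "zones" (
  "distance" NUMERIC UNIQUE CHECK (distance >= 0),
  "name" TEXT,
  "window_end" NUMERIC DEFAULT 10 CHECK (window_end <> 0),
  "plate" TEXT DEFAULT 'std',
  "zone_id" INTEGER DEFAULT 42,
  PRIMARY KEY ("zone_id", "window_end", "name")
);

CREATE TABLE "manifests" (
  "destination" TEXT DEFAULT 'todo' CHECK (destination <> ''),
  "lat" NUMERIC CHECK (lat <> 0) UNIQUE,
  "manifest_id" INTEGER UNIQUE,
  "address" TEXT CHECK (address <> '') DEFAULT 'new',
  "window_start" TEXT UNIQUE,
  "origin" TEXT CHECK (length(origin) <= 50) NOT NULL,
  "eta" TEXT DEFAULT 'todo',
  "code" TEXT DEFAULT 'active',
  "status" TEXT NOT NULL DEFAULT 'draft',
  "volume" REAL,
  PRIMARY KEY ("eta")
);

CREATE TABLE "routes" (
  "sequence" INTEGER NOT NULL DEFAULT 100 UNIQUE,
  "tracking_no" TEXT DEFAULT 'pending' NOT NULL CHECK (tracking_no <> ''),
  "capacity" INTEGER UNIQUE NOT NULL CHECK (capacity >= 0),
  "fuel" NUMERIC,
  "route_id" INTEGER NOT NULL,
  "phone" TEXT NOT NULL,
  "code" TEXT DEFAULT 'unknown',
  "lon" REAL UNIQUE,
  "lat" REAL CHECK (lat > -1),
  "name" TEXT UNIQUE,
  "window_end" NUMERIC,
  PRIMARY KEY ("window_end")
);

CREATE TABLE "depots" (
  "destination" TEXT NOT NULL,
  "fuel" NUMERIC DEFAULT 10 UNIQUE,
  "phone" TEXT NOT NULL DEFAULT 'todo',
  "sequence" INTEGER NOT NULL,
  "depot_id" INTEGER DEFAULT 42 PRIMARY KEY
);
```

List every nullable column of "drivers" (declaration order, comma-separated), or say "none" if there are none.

code, volume, priority, destination, sequence, address, origin, status

- weight: part of the PRIMARY KEY, which implies NOT NULL → not nullable.
- code: no NOT NULL constraint applies → nullable.
- volume: no NOT NULL constraint applies → nullable.
- priority: no NOT NULL constraint applies → nullable.
- lon: part of the PRIMARY KEY, which implies NOT NULL → not nullable.
- destination: CHECK does not forbid NULL (a CHECK constraint passes when its expression is NULL) → nullable.
- sequence: no NOT NULL constraint applies → nullable.
- address: no NOT NULL constraint applies → nullable.
- origin: CHECK does not forbid NULL (a CHECK constraint passes when its expression is NULL) → nullable.
- status: CHECK does not forbid NULL (a CHECK constraint passes when its expression is NULL) → nullable.
- driver_id: part of the PRIMARY KEY, which implies NOT NULL → not nullable.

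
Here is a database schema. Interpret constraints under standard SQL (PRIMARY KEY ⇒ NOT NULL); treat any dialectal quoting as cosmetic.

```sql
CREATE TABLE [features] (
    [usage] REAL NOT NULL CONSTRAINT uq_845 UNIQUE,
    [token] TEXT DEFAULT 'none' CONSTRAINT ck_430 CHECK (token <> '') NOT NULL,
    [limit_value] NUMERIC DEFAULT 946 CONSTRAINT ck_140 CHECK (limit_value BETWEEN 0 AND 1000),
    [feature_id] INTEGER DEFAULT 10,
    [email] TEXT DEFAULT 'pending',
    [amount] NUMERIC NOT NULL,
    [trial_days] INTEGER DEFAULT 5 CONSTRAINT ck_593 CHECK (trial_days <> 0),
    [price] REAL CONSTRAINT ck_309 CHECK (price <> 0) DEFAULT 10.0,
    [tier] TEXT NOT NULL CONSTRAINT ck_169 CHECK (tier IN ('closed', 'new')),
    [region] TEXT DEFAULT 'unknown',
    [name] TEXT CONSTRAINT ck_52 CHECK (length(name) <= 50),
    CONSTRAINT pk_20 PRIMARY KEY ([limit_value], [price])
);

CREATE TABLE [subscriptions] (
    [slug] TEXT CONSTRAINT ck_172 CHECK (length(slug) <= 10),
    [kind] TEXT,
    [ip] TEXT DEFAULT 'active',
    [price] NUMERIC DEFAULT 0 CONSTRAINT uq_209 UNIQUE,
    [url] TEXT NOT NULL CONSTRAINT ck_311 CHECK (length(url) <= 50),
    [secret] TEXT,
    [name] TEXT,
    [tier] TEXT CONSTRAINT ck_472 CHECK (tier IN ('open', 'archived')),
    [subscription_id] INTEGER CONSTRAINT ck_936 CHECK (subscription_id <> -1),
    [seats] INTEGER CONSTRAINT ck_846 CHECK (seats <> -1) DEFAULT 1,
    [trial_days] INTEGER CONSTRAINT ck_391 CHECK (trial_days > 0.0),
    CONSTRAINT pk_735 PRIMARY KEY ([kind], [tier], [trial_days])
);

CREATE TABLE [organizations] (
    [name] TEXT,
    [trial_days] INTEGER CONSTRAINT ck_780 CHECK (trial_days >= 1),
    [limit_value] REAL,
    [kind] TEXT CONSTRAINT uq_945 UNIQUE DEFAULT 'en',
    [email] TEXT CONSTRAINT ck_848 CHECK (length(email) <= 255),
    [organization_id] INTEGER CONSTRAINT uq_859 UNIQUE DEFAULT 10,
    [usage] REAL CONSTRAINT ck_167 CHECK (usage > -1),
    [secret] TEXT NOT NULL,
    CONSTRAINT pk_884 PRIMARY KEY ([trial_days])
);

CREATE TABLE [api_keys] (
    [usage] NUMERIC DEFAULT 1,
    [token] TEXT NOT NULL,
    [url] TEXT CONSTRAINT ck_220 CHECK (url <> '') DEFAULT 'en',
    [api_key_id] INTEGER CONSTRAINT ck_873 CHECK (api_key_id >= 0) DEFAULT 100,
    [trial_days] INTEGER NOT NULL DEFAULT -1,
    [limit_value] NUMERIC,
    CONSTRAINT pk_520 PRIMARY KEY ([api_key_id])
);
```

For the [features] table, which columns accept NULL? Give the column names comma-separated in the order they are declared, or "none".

feature_id, email, trial_days, region, name

- usage: declared NOT NULL → not nullable.
- token: declared NOT NULL → not nullable.
- limit_value: part of the PRIMARY KEY, which implies NOT NULL → not nullable.
- feature_id: DEFAULT only fills an omitted column; an explicit NULL is still allowed → nullable.
- email: DEFAULT only fills an omitted column; an explicit NULL is still allowed → nullable.
- amount: declared NOT NULL → not nullable.
- trial_days: CHECK does not forbid NULL (a CHECK constraint passes when its expression is NULL) → nullable.
- price: part of the PRIMARY KEY, which implies NOT NULL → not nullable.
- tier: declared NOT NULL → not nullable.
- region: DEFAULT only fills an omitted column; an explicit NULL is still allowed → nullable.
- name: CHECK does not forbid NULL (a CHECK constraint passes when its expression is NULL) → nullable.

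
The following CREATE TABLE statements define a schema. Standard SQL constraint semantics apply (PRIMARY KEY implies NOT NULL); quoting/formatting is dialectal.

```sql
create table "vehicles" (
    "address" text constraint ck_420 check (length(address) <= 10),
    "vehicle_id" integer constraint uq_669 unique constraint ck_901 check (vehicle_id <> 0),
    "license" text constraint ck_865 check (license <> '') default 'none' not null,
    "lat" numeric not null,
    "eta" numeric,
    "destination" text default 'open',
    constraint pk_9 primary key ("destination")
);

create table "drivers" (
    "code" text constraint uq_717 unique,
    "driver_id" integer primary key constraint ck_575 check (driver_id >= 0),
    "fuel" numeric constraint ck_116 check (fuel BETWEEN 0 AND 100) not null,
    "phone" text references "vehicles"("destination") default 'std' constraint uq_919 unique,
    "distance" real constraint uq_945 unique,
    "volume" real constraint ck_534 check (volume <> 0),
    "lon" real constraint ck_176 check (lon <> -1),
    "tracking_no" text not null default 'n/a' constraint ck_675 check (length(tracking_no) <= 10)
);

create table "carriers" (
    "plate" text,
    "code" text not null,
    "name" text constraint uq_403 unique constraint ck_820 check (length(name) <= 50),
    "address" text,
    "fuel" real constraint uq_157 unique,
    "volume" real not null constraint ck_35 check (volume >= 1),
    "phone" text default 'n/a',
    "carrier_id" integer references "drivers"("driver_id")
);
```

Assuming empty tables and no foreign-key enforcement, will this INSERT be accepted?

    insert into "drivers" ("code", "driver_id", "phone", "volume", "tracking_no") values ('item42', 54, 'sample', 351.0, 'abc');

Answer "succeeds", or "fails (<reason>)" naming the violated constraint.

fails (NOT NULL on fuel)

fuel is omitted from the column list and has no DEFAULT, so it would receive NULL.
But fuel is declared NOT NULL.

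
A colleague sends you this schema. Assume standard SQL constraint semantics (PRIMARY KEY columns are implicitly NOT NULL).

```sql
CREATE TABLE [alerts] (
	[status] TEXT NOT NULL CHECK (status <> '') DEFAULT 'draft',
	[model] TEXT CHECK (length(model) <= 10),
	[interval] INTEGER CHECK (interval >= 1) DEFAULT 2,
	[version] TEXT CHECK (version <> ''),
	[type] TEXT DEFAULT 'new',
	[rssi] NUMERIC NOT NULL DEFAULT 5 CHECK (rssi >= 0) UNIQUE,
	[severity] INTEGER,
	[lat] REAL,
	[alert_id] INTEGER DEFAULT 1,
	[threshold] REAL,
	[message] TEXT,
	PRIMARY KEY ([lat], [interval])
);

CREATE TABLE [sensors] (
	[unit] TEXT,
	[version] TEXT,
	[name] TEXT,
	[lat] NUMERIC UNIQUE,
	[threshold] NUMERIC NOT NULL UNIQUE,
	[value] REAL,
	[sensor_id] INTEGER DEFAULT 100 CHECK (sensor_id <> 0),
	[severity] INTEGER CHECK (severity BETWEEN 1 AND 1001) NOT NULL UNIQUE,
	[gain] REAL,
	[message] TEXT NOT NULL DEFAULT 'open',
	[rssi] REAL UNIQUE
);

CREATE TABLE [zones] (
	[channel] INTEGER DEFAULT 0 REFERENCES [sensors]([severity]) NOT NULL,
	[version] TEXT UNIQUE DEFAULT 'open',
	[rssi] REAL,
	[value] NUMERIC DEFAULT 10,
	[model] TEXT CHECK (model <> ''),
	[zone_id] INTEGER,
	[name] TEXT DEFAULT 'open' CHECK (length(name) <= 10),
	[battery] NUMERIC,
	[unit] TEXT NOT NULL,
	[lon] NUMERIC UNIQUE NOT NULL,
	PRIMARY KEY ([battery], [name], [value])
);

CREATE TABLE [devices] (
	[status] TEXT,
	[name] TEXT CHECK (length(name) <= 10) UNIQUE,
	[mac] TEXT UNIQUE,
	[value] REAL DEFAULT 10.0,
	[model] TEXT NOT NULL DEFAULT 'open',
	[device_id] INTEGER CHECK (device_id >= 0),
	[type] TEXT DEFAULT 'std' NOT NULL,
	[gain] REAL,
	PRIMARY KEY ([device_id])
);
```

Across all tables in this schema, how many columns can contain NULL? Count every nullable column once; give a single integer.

24

alerts: 7 nullable (model, version, type, severity, alert_id, threshold, message — PK (lat, interval) and explicit NOT NULL columns excluded).
sensors: 8 nullable (unit, version, name, lat, value, sensor_id, gain, rssi — PK none and explicit NOT NULL columns excluded).
zones: 4 nullable (version, rssi, model, zone_id — PK (battery, name, value) and explicit NOT NULL columns excluded).
devices: 5 nullable (status, name, mac, value, gain — PK (device_id) and explicit NOT NULL columns excluded).
Total: 7 + 8 + 4 + 5 = 24.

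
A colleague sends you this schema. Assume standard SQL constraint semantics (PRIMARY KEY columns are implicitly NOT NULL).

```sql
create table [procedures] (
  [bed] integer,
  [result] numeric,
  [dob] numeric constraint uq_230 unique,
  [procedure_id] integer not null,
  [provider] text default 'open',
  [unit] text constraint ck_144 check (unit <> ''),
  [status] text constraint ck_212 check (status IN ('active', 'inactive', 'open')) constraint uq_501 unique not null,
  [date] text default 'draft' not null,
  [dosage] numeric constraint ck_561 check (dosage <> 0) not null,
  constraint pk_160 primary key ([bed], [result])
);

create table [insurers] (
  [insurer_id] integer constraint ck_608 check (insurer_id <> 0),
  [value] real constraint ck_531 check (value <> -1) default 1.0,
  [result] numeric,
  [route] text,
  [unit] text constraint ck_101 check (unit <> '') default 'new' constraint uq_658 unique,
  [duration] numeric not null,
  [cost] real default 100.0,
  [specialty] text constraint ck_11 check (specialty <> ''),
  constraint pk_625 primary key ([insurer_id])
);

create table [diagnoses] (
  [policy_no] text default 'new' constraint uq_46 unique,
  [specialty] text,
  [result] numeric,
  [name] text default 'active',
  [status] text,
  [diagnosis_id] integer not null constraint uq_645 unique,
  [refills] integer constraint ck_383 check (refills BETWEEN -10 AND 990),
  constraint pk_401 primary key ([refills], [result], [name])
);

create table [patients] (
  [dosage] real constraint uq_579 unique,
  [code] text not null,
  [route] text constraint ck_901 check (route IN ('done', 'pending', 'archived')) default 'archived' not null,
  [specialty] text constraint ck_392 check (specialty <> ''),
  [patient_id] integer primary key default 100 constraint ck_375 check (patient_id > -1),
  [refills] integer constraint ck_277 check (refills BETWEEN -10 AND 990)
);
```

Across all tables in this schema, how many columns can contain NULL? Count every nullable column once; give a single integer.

procedures: 3 nullable (dob, provider, unit — PK (bed, result) and explicit NOT NULL columns excluded).
insurers: 6 nullable (value, result, route, unit, cost, specialty — PK (insurer_id) and explicit NOT NULL columns excluded).
diagnoses: 3 nullable (policy_no, specialty, status — PK (refills, result, name) and explicit NOT NULL columns excluded).
patients: 3 nullable (dosage, specialty, refills — PK (patient_id) and explicit NOT NULL columns excluded).
Total: 3 + 6 + 3 + 3 = 15.

15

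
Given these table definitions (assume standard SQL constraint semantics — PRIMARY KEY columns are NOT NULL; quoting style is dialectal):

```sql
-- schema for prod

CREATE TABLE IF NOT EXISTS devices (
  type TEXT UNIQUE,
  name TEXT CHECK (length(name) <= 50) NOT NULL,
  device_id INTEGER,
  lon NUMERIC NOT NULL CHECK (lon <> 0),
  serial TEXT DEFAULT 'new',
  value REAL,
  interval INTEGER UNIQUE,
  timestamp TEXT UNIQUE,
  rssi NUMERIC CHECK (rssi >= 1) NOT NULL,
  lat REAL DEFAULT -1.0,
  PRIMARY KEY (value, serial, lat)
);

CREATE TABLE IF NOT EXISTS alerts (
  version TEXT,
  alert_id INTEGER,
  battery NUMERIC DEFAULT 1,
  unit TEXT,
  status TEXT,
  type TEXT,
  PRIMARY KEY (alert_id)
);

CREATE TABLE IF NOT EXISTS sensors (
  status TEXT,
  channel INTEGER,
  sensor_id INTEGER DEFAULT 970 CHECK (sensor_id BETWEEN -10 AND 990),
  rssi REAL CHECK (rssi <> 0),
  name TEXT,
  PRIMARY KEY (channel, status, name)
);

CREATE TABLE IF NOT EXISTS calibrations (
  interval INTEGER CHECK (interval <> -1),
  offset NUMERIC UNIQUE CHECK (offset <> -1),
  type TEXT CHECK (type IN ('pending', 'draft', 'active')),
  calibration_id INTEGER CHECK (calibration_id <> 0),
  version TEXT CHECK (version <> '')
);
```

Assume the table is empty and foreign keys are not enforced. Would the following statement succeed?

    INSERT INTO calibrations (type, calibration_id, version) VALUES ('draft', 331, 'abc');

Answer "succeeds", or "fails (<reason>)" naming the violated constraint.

calibrations has no NOT NULL or PRIMARY KEY columns.
CHECK constraints: 'draft' satisfies (type IN ('pending', 'draft', 'active')); 331 satisfies (calibration_id <> 0); 'abc' satisfies (version <> '').
No constraint is violated.

succeeds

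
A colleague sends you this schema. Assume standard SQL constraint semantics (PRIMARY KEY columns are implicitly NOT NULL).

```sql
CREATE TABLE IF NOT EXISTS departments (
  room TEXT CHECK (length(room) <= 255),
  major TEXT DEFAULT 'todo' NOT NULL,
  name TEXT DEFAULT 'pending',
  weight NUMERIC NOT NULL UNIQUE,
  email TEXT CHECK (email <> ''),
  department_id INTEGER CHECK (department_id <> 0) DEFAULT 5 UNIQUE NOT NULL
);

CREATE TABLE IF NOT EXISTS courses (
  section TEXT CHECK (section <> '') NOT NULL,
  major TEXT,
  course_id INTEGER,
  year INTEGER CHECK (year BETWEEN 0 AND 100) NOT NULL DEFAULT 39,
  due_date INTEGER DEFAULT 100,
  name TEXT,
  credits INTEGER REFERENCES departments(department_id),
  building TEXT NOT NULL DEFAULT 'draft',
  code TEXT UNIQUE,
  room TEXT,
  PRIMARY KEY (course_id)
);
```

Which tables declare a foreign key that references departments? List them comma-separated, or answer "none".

- courses.credits references departments(department_id).

courses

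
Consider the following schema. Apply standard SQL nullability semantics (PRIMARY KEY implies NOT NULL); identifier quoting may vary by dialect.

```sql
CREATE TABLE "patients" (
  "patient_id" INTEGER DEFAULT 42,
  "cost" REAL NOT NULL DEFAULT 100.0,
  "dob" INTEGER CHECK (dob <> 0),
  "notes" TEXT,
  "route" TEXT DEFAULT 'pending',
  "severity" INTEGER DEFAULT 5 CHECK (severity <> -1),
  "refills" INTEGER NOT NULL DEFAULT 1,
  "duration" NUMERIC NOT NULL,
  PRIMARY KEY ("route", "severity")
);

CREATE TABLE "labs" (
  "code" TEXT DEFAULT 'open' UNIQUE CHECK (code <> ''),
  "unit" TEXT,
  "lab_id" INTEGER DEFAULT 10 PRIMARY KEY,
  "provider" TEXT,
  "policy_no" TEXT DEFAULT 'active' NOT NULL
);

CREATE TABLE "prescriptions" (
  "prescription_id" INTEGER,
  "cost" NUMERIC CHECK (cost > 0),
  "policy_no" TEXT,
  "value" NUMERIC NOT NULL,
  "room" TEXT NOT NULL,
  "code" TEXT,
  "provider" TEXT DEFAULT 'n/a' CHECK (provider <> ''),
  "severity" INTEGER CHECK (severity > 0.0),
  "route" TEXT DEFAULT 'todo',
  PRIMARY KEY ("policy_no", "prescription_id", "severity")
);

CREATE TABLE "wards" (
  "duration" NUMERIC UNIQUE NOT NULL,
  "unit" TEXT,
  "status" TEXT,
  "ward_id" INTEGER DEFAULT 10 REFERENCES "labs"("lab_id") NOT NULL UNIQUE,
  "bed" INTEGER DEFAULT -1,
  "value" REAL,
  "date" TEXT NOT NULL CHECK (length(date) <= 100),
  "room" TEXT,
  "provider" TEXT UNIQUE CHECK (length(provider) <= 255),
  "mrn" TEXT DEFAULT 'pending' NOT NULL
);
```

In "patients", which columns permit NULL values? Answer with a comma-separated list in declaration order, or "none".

patient_id, dob, notes

- patient_id: DEFAULT only fills an omitted column; an explicit NULL is still allowed → nullable.
- cost: declared NOT NULL → not nullable.
- dob: CHECK does not forbid NULL (a CHECK constraint passes when its expression is NULL) → nullable.
- notes: no NOT NULL constraint applies → nullable.
- route: part of the PRIMARY KEY, which implies NOT NULL → not nullable.
- severity: part of the PRIMARY KEY, which implies NOT NULL → not nullable.
- refills: declared NOT NULL → not nullable.
- duration: declared NOT NULL → not nullable.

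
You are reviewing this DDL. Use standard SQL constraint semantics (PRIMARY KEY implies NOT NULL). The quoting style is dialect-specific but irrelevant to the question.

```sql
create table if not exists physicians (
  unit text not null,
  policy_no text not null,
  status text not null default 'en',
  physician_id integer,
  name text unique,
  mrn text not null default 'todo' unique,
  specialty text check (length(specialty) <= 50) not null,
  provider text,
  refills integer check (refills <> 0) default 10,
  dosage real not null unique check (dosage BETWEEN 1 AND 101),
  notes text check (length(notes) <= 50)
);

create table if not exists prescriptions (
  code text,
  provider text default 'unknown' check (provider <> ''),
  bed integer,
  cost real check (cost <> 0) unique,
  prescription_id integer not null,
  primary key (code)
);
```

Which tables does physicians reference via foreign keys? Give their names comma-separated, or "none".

No column in physicians has a REFERENCES clause.

none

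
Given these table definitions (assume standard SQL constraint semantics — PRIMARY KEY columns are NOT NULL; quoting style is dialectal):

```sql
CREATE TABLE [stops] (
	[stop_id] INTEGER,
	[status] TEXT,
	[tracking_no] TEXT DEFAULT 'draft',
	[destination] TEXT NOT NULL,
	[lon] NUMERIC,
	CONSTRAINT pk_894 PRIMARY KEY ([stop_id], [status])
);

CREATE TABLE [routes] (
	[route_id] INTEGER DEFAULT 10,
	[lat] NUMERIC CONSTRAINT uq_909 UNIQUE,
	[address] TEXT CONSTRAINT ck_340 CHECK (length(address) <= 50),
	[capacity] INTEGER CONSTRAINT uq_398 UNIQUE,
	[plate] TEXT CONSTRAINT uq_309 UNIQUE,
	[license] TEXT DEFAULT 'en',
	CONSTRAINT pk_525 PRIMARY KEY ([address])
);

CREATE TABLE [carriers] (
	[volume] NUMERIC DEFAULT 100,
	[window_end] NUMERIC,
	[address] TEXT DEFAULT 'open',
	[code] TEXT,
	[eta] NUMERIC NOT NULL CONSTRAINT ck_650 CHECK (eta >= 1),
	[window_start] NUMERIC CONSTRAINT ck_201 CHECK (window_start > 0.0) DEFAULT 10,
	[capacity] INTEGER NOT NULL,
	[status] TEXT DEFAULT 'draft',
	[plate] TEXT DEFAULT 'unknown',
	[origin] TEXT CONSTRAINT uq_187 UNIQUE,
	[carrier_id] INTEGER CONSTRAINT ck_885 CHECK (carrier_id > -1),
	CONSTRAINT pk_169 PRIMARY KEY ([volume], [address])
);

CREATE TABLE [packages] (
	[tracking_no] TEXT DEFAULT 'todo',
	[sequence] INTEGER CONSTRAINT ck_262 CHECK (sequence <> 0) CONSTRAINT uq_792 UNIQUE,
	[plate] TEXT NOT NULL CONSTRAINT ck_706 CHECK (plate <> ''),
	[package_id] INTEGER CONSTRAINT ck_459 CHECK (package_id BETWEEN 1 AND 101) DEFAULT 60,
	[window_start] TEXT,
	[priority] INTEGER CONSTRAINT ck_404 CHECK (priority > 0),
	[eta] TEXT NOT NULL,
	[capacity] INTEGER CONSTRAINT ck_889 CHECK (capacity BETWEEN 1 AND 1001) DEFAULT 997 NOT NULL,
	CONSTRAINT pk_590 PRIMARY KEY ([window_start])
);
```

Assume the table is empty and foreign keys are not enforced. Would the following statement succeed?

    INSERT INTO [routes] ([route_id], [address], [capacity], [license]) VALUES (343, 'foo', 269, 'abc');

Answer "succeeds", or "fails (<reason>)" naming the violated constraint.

succeeds

NOT NULL columns: address is supplied.
CHECK constraints: 'foo' satisfies (length(address) <= 50).
No constraint is violated.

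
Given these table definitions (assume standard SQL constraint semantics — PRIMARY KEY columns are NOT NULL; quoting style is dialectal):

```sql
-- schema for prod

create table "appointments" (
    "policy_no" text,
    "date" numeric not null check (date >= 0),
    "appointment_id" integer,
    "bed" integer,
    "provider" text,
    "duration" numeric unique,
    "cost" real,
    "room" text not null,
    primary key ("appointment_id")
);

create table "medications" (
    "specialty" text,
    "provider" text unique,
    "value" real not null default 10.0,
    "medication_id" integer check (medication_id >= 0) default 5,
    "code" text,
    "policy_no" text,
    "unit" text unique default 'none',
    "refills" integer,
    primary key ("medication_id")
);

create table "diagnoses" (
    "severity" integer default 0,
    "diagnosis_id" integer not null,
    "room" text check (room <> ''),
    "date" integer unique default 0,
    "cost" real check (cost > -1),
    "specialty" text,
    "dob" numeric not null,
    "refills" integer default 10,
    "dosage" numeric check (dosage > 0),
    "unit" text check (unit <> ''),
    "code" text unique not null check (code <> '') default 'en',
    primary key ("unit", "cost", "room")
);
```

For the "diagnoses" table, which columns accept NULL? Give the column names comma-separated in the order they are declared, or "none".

severity, date, specialty, refills, dosage

- severity: DEFAULT only fills an omitted column; an explicit NULL is still allowed → nullable.
- diagnosis_id: declared NOT NULL → not nullable.
- room: part of the PRIMARY KEY, which implies NOT NULL → not nullable.
- date: UNIQUE does not imply NOT NULL → nullable.
- cost: part of the PRIMARY KEY, which implies NOT NULL → not nullable.
- specialty: no NOT NULL constraint applies → nullable.
- dob: declared NOT NULL → not nullable.
- refills: DEFAULT only fills an omitted column; an explicit NULL is still allowed → nullable.
- dosage: CHECK does not forbid NULL (a CHECK constraint passes when its expression is NULL) → nullable.
- unit: part of the PRIMARY KEY, which implies NOT NULL → not nullable.
- code: declared NOT NULL → not nullable.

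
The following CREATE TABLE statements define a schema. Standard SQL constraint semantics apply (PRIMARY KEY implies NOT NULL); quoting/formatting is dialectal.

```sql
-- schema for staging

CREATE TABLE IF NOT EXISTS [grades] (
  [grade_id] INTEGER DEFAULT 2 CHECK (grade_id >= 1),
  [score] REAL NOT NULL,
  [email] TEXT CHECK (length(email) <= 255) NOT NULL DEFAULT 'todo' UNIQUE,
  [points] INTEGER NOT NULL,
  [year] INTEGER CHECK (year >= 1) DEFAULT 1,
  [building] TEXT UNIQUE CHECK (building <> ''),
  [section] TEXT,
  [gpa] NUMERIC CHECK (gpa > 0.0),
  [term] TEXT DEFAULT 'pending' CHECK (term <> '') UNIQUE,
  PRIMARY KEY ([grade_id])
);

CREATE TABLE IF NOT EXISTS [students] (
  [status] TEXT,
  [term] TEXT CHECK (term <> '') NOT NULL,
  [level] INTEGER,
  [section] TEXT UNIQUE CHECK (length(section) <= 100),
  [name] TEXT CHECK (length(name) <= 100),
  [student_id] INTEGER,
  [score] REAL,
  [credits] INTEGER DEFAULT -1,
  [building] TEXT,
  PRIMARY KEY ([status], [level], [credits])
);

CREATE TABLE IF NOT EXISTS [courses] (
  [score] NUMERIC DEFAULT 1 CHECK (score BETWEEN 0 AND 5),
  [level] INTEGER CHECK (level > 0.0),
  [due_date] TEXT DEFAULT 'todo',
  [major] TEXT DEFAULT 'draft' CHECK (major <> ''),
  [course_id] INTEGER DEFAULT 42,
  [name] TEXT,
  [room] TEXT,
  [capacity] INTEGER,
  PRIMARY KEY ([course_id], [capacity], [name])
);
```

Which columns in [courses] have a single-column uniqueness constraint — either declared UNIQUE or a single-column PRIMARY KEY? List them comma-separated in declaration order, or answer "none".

- score: no UNIQUE or single-column PK constraint.
- level: no UNIQUE or single-column PK constraint.
- due_date: no UNIQUE or single-column PK constraint.
- major: no UNIQUE or single-column PK constraint.
- course_id: part of a composite PRIMARY KEY — only the tuple is unique, not this column on its own.
- name: part of a composite PRIMARY KEY — only the tuple is unique, not this column on its own.
- room: no UNIQUE or single-column PK constraint.
- capacity: part of a composite PRIMARY KEY — only the tuple is unique, not this column on its own.

none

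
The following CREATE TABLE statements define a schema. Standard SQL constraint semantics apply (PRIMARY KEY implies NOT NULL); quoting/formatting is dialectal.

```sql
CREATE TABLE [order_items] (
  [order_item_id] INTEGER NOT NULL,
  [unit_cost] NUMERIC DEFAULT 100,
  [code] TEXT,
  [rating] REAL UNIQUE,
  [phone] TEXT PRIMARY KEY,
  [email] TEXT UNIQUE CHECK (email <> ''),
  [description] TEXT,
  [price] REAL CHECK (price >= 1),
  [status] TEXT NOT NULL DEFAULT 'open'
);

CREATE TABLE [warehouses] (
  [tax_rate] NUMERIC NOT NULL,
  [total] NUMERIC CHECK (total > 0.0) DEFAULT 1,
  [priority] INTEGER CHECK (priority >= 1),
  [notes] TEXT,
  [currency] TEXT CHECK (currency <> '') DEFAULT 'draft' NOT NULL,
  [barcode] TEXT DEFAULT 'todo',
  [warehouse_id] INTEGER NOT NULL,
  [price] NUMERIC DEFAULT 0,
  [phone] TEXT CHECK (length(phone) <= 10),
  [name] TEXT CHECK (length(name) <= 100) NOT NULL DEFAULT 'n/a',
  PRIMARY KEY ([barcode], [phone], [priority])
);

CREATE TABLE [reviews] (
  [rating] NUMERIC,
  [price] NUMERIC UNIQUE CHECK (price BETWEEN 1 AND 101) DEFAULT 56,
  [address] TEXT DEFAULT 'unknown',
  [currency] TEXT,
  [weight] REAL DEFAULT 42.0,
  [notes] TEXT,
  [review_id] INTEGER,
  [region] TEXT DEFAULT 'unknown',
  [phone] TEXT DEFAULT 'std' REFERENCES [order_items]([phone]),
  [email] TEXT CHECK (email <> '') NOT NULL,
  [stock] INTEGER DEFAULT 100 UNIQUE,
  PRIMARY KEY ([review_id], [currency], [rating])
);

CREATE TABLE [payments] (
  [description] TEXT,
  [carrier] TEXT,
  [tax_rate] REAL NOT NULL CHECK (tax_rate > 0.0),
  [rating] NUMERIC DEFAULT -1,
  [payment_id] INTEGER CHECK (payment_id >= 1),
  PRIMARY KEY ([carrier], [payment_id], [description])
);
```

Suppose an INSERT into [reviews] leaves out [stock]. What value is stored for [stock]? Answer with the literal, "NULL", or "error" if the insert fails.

100

stock has an explicit DEFAULT 100.
When the column is omitted from an INSERT, that default is used.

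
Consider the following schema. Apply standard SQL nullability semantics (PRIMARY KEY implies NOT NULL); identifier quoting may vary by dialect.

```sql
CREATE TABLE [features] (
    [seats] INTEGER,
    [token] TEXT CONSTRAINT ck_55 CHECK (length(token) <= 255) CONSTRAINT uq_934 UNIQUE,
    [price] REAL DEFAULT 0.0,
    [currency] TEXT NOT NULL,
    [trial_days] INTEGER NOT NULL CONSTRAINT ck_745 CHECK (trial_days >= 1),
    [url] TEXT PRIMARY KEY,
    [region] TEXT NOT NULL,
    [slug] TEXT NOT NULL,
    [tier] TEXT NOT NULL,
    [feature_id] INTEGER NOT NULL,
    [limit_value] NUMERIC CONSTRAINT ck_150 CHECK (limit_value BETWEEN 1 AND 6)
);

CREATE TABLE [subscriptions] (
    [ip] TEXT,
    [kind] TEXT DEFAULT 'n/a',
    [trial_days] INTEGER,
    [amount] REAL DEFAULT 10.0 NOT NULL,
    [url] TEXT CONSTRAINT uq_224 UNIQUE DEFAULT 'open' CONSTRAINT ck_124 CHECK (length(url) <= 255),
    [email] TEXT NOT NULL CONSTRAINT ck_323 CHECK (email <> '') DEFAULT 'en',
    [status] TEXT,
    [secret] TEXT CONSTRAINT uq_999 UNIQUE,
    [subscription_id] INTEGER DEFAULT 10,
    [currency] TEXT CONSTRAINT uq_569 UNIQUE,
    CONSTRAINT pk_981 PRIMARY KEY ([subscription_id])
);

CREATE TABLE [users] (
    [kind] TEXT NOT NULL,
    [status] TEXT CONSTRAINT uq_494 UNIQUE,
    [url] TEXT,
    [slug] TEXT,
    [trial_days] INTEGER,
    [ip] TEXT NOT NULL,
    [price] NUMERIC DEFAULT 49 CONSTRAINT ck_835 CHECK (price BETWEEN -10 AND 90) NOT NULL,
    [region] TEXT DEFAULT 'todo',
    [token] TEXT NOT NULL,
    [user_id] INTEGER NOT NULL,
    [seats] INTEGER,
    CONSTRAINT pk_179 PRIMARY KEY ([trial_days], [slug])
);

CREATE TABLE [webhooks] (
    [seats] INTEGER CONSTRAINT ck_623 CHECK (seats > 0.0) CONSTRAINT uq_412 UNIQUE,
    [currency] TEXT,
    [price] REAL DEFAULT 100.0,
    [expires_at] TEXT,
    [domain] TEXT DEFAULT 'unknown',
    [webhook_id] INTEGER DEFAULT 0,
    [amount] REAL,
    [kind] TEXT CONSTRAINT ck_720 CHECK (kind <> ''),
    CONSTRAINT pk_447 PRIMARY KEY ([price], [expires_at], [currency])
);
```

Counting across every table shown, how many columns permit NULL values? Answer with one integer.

features: 4 nullable (seats, token, price, limit_value — PK (url) and explicit NOT NULL columns excluded).
subscriptions: 7 nullable (ip, kind, trial_days, url, status, secret, currency — PK (subscription_id) and explicit NOT NULL columns excluded).
users: 4 nullable (status, url, region, seats — PK (trial_days, slug) and explicit NOT NULL columns excluded).
webhooks: 5 nullable (seats, domain, webhook_id, amount, kind — PK (price, expires_at, currency) and explicit NOT NULL columns excluded).
Total: 4 + 7 + 4 + 5 = 20.

20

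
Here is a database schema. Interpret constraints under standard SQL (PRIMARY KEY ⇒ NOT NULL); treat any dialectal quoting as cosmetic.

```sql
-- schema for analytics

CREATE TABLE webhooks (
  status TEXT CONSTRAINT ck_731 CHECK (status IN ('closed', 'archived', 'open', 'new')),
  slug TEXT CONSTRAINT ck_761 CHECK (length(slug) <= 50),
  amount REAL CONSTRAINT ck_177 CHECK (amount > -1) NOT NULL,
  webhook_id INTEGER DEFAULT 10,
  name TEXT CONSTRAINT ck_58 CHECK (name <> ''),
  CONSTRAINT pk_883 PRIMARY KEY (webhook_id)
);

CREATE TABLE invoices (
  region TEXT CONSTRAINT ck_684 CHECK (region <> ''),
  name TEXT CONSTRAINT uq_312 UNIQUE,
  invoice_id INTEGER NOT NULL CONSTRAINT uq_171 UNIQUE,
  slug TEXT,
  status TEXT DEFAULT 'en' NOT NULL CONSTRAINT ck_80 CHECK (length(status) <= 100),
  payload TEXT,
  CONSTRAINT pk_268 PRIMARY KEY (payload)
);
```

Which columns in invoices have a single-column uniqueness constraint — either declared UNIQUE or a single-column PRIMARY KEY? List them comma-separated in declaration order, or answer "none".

name, invoice_id, payload

- region: no UNIQUE or single-column PK constraint.
- name: declared UNIQUE → unique.
- invoice_id: declared UNIQUE → unique.
- slug: no UNIQUE or single-column PK constraint.
- status: no UNIQUE or single-column PK constraint.
- payload: single-column PRIMARY KEY → unique.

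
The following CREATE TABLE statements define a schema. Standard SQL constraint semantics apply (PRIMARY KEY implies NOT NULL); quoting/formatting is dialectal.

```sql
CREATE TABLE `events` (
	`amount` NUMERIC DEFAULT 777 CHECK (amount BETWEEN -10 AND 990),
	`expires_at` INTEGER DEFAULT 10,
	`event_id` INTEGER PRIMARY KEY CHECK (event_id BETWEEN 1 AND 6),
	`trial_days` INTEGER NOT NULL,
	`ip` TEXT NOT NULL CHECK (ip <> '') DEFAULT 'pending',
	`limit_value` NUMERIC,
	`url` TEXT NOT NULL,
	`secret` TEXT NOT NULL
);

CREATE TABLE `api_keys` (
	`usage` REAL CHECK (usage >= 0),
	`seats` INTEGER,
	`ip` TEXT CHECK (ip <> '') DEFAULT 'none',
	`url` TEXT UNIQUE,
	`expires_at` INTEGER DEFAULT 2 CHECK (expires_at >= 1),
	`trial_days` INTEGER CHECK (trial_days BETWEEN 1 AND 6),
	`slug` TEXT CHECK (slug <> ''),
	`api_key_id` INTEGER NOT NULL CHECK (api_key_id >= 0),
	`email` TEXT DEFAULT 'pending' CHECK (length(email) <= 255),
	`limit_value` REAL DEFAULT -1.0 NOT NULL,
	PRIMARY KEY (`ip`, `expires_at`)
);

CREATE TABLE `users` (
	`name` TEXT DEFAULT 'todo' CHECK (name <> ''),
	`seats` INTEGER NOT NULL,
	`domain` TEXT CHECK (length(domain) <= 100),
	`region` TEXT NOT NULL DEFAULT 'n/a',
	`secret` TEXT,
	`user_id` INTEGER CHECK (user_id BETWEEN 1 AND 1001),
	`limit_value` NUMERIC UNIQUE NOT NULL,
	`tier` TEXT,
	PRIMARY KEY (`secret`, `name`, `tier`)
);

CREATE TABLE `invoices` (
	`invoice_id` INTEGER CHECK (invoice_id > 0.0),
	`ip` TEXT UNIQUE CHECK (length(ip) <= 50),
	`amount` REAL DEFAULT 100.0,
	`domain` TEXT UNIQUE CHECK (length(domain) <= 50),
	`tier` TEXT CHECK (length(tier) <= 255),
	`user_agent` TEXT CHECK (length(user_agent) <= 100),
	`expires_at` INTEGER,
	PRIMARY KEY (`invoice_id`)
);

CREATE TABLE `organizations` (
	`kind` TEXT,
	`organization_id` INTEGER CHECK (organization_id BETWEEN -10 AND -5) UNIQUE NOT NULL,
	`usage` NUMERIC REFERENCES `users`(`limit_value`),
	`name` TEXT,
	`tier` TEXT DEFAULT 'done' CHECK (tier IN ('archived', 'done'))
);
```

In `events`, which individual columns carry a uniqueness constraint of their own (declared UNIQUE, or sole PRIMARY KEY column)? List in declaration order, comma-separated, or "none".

event_id

- amount: no UNIQUE or single-column PK constraint.
- expires_at: no UNIQUE or single-column PK constraint.
- event_id: single-column PRIMARY KEY → unique.
- trial_days: no UNIQUE or single-column PK constraint.
- ip: no UNIQUE or single-column PK constraint.
- limit_value: no UNIQUE or single-column PK constraint.
- url: no UNIQUE or single-column PK constraint.
- secret: no UNIQUE or single-column PK constraint.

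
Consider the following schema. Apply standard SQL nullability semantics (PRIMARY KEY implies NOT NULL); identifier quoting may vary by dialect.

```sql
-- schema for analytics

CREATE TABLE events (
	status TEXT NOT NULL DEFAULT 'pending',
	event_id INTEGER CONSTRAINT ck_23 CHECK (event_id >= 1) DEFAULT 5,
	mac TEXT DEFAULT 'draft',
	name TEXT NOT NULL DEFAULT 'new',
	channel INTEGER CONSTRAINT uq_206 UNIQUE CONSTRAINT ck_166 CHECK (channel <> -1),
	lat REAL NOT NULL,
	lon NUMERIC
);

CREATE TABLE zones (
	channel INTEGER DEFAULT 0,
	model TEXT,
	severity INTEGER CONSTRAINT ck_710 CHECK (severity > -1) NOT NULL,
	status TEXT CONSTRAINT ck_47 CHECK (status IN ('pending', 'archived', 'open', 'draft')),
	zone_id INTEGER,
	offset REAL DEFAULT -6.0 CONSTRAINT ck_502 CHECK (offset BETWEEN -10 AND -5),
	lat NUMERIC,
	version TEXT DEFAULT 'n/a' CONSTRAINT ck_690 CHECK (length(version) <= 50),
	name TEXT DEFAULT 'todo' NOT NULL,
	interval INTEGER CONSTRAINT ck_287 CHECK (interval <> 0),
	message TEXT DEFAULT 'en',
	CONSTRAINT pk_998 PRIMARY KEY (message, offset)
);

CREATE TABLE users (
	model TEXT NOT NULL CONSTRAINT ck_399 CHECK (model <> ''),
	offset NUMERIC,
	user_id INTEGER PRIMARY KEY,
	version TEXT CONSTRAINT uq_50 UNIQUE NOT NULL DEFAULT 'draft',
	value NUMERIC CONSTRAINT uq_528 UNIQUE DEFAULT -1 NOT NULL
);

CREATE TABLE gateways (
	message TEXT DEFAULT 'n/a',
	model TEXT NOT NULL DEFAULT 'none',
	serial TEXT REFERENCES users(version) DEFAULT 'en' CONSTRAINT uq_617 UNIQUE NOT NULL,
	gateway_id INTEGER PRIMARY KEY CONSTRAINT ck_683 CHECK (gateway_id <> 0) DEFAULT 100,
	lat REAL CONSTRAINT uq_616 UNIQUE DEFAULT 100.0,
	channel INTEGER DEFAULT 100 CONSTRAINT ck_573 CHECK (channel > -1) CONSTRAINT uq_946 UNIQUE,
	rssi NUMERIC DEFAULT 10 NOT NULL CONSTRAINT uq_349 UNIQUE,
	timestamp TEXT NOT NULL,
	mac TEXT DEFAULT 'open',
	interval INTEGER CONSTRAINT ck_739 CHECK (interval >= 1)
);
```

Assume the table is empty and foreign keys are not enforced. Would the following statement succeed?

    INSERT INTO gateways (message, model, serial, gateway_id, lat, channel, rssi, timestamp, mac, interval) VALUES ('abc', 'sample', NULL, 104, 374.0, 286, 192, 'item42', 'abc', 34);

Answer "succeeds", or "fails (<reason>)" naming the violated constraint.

serial is explicitly set to NULL, but serial is declared NOT NULL.

fails (NOT NULL on serial)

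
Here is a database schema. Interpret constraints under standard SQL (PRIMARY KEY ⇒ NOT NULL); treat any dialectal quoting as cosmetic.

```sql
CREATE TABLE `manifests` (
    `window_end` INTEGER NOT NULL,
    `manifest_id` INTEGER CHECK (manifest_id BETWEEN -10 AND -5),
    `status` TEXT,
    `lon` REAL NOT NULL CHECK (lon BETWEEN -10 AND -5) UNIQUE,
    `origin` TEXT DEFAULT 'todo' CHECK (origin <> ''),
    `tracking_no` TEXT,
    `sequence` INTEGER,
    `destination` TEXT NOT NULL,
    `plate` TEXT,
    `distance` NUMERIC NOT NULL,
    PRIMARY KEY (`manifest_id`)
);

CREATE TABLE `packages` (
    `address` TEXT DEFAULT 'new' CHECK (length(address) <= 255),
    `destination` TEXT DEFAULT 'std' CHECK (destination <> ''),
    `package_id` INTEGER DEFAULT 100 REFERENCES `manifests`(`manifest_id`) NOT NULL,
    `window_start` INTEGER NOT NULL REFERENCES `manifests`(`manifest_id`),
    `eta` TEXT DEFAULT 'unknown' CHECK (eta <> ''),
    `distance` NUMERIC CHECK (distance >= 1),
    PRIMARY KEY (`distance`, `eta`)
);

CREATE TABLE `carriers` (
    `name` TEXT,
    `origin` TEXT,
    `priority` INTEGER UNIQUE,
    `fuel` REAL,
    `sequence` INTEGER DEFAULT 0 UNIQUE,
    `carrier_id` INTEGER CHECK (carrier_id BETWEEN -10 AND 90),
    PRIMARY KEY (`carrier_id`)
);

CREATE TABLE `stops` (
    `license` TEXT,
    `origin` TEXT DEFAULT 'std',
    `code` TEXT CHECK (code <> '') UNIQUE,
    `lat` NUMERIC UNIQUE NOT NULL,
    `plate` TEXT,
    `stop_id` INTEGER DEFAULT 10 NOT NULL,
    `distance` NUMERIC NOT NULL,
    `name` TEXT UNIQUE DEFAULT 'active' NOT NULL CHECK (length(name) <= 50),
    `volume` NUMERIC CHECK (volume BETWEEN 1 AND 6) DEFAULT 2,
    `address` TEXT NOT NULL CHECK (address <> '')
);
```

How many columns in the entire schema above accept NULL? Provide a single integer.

manifests: 5 nullable (status, origin, tracking_no, sequence, plate — PK (manifest_id) and explicit NOT NULL columns excluded).
packages: 2 nullable (address, destination — PK (distance, eta) and explicit NOT NULL columns excluded).
carriers: 5 nullable (name, origin, priority, fuel, sequence — PK (carrier_id) and explicit NOT NULL columns excluded).
stops: 5 nullable (license, origin, code, plate, volume — PK none and explicit NOT NULL columns excluded).
Total: 5 + 2 + 5 + 5 = 17.

17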